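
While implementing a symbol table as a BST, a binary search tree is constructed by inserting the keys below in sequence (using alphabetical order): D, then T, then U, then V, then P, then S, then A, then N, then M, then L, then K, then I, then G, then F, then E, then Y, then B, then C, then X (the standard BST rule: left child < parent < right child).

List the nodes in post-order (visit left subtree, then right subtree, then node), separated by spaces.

C B A E F G I K L M N S P X Y V U T D

Insert D: tree is empty, so D becomes the root.
Insert T: T > D → go right. Place as right child of D.
Insert U: U > D → go right; U > T → go right. Place as right child of T.
Insert V: V > D → go right; V > T → go right; V > U → go right. Place as right child of U.
Insert P: P > D → go right; P < T → go left. Place as left child of T.
Insert S: S > D → go right; S < T → go left; S > P → go right. Place as right child of P.
Insert A: A < D → go left. Place as left child of D.
Insert N: N > D → go right; N < T → go left; N < P → go left. Place as left child of P.
Insert M: M > D → go right; M < T → go left; M < P → go left; M < N → go left. Place as left child of N.
Insert L: L > D → go right; L < T → go left; L < P → go left; L < N → go left; L < M → go left. Place as left child of M.
Insert K: K > D → go right; K < T → go left; K < P → go left; K < N → go left; K < M → go left; K < L → go left. Place as left child of L.
Insert I: I > D → go right; I < T → go left; I < P → go left; I < N → go left; I < M → go left; I < L → go left; I < K → go left. Place as left child of K.
Insert G: G > D → go right; G < T → go left; G < P → go left; G < N → go left; G < M → go left; G < L → go left; G < K → go left; G < I → go left. Place as left child of I.
Insert F: F > D → go right; F < T → go left; F < P → go left; F < N → go left; F < M → go left; F < L → go left; F < K → go left; F < I → go left; F < G → go left. Place as left child of G.
Insert E: E > D → go right; E < T → go left; E < P → go left; E < N → go left; E < M → go left; E < L → go left; E < K → go left; E < I → go left; E < G → go left; E < F → go left. Place as left child of F.
Insert Y: Y > D → go right; Y > T → go right; Y > U → go right; Y > V → go right. Place as right child of V.
Insert B: B < D → go left; B > A → go right. Place as right child of A.
Insert C: C < D → go left; C > A → go right; C > B → go right. Place as right child of B.
Insert X: X > D → go right; X > T → go right; X > U → go right; X > V → go right; X < Y → go left. Place as left child of Y.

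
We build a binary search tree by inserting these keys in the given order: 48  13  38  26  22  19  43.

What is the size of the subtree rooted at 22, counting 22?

Insert 48: tree is empty, so 48 becomes the root.
Insert 13: 13 < 48 → go left. Place as left child of 48.
Insert 38: 38 < 48 → go left; 38 > 13 → go right. Place as right child of 13.
Insert 26: 26 < 48 → go left; 26 > 13 → go right; 26 < 38 → go left. Place as left child of 38.
Insert 22: 22 < 48 → go left; 22 > 13 → go right; 22 < 38 → go left; 22 < 26 → go left. Place as left child of 26.
Insert 19: 19 < 48 → go left; 19 > 13 → go right; 19 < 38 → go left; 19 < 26 → go left; 19 < 22 → go left. Place as left child of 22.
Insert 43: 43 < 48 → go left; 43 > 13 → go right; 43 > 38 → go right. Place as right child of 38.

Subtree rooted at 22 contains: 22, 19 — 2 nodes.

2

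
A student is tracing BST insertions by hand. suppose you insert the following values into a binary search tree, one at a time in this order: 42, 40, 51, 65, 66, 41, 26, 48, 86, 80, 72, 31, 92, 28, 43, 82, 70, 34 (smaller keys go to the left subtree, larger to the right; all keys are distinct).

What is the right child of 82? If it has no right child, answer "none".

none

42: root
40: left child of 42 (depth 1)
51: right child of 42 (depth 1)
65: right child of 51 (depth 2)
66: right child of 65 (depth 3)
41: right child of 40 (depth 2)
26: left child of 40 (depth 2)
48: left child of 51 (depth 2)
86: right child of 66 (depth 4)
80: left child of 86 (depth 5)
72: left child of 80 (depth 6)
31: right child of 26 (depth 3)
92: right child of 86 (depth 5)
28: left child of 31 (depth 4)
43: left child of 48 (depth 3)
82: right child of 80 (depth 6)
70: left child of 72 (depth 7)
34: right child of 31 (depth 4)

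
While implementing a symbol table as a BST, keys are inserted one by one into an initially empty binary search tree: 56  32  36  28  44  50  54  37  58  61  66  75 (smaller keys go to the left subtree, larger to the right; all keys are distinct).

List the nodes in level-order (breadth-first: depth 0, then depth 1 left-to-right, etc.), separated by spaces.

56 32 58 28 36 61 44 66 37 50 75 54

Resulting structure (node: left, right):
  56: L=32, R=58
  32: L=28, R=36
  36: L=–, R=44
  28: L=–, R=–
  44: L=37, R=50
  50: L=–, R=54
  54: L=–, R=–
  37: L=–, R=–
  58: L=–, R=61
  61: L=–, R=66
  66: L=–, R=75
  75: L=–, R=–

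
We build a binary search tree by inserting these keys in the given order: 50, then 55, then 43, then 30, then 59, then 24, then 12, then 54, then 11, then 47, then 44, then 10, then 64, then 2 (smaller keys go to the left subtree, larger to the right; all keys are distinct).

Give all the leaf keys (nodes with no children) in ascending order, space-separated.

Insert 50: tree is empty, so 50 becomes the root.
Insert 55: 55 > 50 → go right. Place as right child of 50.
Insert 43: 43 < 50 → go left. Place as left child of 50.
Insert 30: 30 < 50 → go left; 30 < 43 → go left. Place as left child of 43.
Insert 59: 59 > 50 → go right; 59 > 55 → go right. Place as right child of 55.
Insert 24: 24 < 50 → go left; 24 < 43 → go left; 24 < 30 → go left. Place as left child of 30.
Insert 12: 12 < 50 → go left; 12 < 43 → go left; 12 < 30 → go left; 12 < 24 → go left. Place as left child of 24.
Insert 54: 54 > 50 → go right; 54 < 55 → go left. Place as left child of 55.
Insert 11: 11 < 50 → go left; 11 < 43 → go left; 11 < 30 → go left; 11 < 24 → go left; 11 < 12 → go left. Place as left child of 12.
Insert 47: 47 < 50 → go left; 47 > 43 → go right. Place as right child of 43.
Insert 44: 44 < 50 → go left; 44 > 43 → go right; 44 < 47 → go left. Place as left child of 47.
Insert 10: 10 < 50 → go left; 10 < 43 → go left; 10 < 30 → go left; 10 < 24 → go left; 10 < 12 → go left; 10 < 11 → go left. Place as left child of 11.
Insert 64: 64 > 50 → go right; 64 > 55 → go right; 64 > 59 → go right. Place as right child of 59.
Insert 2: 2 < 50 → go left; 2 < 43 → go left; 2 < 30 → go left; 2 < 24 → go left; 2 < 12 → go left; 2 < 11 → go left; 2 < 10 → go left. Place as left child of 10.

2 44 54 64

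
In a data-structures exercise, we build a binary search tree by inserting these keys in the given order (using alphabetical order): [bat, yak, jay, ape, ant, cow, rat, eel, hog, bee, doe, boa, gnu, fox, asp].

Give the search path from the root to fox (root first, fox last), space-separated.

bat yak jay cow eel hog gnu fox

Insert bat: tree is empty, so bat becomes the root.
Insert yak: yak > bat → go right. Place as right child of bat.
Insert jay: jay > bat → go right; jay < yak → go left. Place as left child of yak.
Insert ape: ape < bat → go left. Place as left child of bat.
Insert ant: ant < bat → go left; ant < ape → go left. Place as left child of ape.
Insert cow: cow > bat → go right; cow < yak → go left; cow < jay → go left. Place as left child of jay.
Insert rat: rat > bat → go right; rat < yak → go left; rat > jay → go right. Place as right child of jay.
Insert eel: eel > bat → go right; eel < yak → go left; eel < jay → go left; eel > cow → go right. Place as right child of cow.
Insert hog: hog > bat → go right; hog < yak → go left; hog < jay → go left; hog > cow → go right; hog > eel → go right. Place as right child of eel.
Insert bee: bee > bat → go right; bee < yak → go left; bee < jay → go left; bee < cow → go left. Place as left child of cow.
Insert doe: doe > bat → go right; doe < yak → go left; doe < jay → go left; doe > cow → go right; doe < eel → go left. Place as left child of eel.
Insert boa: boa > bat → go right; boa < yak → go left; boa < jay → go left; boa < cow → go left; boa > bee → go right. Place as right child of bee.
Insert gnu: gnu > bat → go right; gnu < yak → go left; gnu < jay → go left; gnu > cow → go right; gnu > eel → go right; gnu < hog → go left. Place as left child of hog.
Insert fox: fox > bat → go right; fox < yak → go left; fox < jay → go left; fox > cow → go right; fox > eel → go right; fox < hog → go left; fox < gnu → go left. Place as left child of gnu.
Insert asp: asp < bat → go left; asp > ape → go right. Place as right child of ape.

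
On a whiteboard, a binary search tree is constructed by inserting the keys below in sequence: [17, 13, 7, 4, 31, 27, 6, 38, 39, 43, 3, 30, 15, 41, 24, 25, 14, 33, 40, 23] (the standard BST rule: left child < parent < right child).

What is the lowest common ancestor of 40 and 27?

Insert 17: tree is empty, so 17 becomes the root.
Insert 13: 13 < 17 → go left. Place as left child of 17.
Insert 7: 7 < 17 → go left; 7 < 13 → go left. Place as left child of 13.
Insert 4: 4 < 17 → go left; 4 < 13 → go left; 4 < 7 → go left. Place as left child of 7.
Insert 31: 31 > 17 → go right. Place as right child of 17.
Insert 27: 27 > 17 → go right; 27 < 31 → go left. Place as left child of 31.
Insert 6: 6 < 17 → go left; 6 < 13 → go left; 6 < 7 → go left; 6 > 4 → go right. Place as right child of 4.
Insert 38: 38 > 17 → go right; 38 > 31 → go right. Place as right child of 31.
Insert 39: 39 > 17 → go right; 39 > 31 → go right; 39 > 38 → go right. Place as right child of 38.
Insert 43: 43 > 17 → go right; 43 > 31 → go right; 43 > 38 → go right; 43 > 39 → go right. Place as right child of 39.
Insert 3: 3 < 17 → go left; 3 < 13 → go left; 3 < 7 → go left; 3 < 4 → go left. Place as left child of 4.
Insert 30: 30 > 17 → go right; 30 < 31 → go left; 30 > 27 → go right. Place as right child of 27.
Insert 15: 15 < 17 → go left; 15 > 13 → go right. Place as right child of 13.
Insert 41: 41 > 17 → go right; 41 > 31 → go right; 41 > 38 → go right; 41 > 39 → go right; 41 < 43 → go left. Place as left child of 43.
Insert 24: 24 > 17 → go right; 24 < 31 → go left; 24 < 27 → go left. Place as left child of 27.
Insert 25: 25 > 17 → go right; 25 < 31 → go left; 25 < 27 → go left; 25 > 24 → go right. Place as right child of 24.
Insert 14: 14 < 17 → go left; 14 > 13 → go right; 14 < 15 → go left. Place as left child of 15.
Insert 33: 33 > 17 → go right; 33 > 31 → go right; 33 < 38 → go left. Place as left child of 38.
Insert 40: 40 > 17 → go right; 40 > 31 → go right; 40 > 38 → go right; 40 > 39 → go right; 40 < 43 → go left; 40 < 41 → go left. Place as left child of 41.
Insert 23: 23 > 17 → go right; 23 < 31 → go left; 23 < 27 → go left; 23 < 24 → go left. Place as left child of 24.

Path to 40: 17 → 31 → 38 → 39 → 43 → 41 → 40
Path to 27: 17 → 31 → 27
The paths share a prefix ending at 31, then split left and right.

31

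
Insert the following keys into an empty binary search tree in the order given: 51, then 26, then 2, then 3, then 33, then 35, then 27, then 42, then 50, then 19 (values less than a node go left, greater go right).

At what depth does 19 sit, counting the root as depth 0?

Insert 51: tree is empty, so 51 becomes the root.
Insert 26: 26 < 51 → go left. Place as left child of 51.
Insert 2: 2 < 51 → go left; 2 < 26 → go left. Place as left child of 26.
Insert 3: 3 < 51 → go left; 3 < 26 → go left; 3 > 2 → go right. Place as right child of 2.
Insert 33: 33 < 51 → go left; 33 > 26 → go right. Place as right child of 26.
Insert 35: 35 < 51 → go left; 35 > 26 → go right; 35 > 33 → go right. Place as right child of 33.
Insert 27: 27 < 51 → go left; 27 > 26 → go right; 27 < 33 → go left. Place as left child of 33.
Insert 42: 42 < 51 → go left; 42 > 26 → go right; 42 > 33 → go right; 42 > 35 → go right. Place as right child of 35.
Insert 50: 50 < 51 → go left; 50 > 26 → go right; 50 > 33 → go right; 50 > 35 → go right; 50 > 42 → go right. Place as right child of 42.
Insert 19: 19 < 51 → go left; 19 < 26 → go left; 19 > 2 → go right; 19 > 3 → go right. Place as right child of 3.

Path to 19: 51 → 26 → 2 → 3 → 19, which is 4 edges.

4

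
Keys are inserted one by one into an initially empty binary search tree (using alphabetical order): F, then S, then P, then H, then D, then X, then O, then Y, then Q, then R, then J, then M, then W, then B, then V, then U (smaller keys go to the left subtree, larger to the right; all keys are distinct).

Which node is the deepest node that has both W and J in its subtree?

S

Resulting structure (node: left, right):
  F: L=D, R=S
  S: L=P, R=X
  P: L=H, R=Q
  H: L=–, R=O
  D: L=B, R=–
  X: L=W, R=Y
  O: L=J, R=–
  Y: L=–, R=–
  Q: L=–, R=R
  R: L=–, R=–
  J: L=–, R=M
  M: L=–, R=–
  W: L=V, R=–
  B: L=–, R=–
  V: L=U, R=–
  U: L=–, R=–

Path to W: F → S → X → W
Path to J: F → S → P → H → O → J
The paths share a prefix ending at S, then split left and right.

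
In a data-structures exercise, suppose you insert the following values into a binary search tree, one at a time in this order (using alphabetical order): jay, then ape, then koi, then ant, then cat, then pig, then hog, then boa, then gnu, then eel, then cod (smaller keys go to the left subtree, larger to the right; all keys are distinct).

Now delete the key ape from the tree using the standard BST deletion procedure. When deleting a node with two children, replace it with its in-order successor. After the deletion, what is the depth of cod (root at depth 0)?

Insert jay: tree is empty, so jay becomes the root.
Insert ape: ape < jay → go left. Place as left child of jay.
Insert koi: koi > jay → go right. Place as right child of jay.
Insert ant: ant < jay → go left; ant < ape → go left. Place as left child of ape.
Insert cat: cat < jay → go left; cat > ape → go right. Place as right child of ape.
Insert pig: pig > jay → go right; pig > koi → go right. Place as right child of koi.
Insert hog: hog < jay → go left; hog > ape → go right; hog > cat → go right. Place as right child of cat.
Insert boa: boa < jay → go left; boa > ape → go right; boa < cat → go left. Place as left child of cat.
Insert gnu: gnu < jay → go left; gnu > ape → go right; gnu > cat → go right; gnu < hog → go left. Place as left child of hog.
Insert eel: eel < jay → go left; eel > ape → go right; eel > cat → go right; eel < hog → go left; eel < gnu → go left. Place as left child of gnu.
Insert cod: cod < jay → go left; cod > ape → go right; cod > cat → go right; cod < hog → go left; cod < gnu → go left; cod < eel → go left. Place as left child of eel.

Delete ape (two children — replace with in-order successor).
After deletion, path to cod: jay → boa → cat → hog → gnu → eel → cod.

6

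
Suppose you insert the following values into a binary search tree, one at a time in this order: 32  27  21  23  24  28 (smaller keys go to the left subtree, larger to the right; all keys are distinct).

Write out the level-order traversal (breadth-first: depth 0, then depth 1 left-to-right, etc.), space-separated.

32 27 21 28 23 24

Resulting structure (node: left, right):
  32: L=27, R=–
  27: L=21, R=28
  21: L=–, R=23
  23: L=–, R=24
  24: L=–, R=–
  28: L=–, R=–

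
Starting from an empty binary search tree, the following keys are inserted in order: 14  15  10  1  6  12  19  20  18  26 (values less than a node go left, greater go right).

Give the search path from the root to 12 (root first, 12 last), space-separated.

14 10 12

14: root
15: right child of 14 (depth 1)
10: left child of 14 (depth 1)
1: left child of 10 (depth 2)
6: right child of 1 (depth 3)
12: right child of 10 (depth 2)
19: right child of 15 (depth 2)
20: right child of 19 (depth 3)
18: left child of 19 (depth 3)
26: right child of 20 (depth 4)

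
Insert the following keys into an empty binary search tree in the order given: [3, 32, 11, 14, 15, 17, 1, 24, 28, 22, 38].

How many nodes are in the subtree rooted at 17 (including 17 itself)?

4

Insert 3: tree is empty, so 3 becomes the root.
Insert 32: 32 > 3 → go right. Place as right child of 3.
Insert 11: 11 > 3 → go right; 11 < 32 → go left. Place as left child of 32.
Insert 14: 14 > 3 → go right; 14 < 32 → go left; 14 > 11 → go right. Place as right child of 11.
Insert 15: 15 > 3 → go right; 15 < 32 → go left; 15 > 11 → go right; 15 > 14 → go right. Place as right child of 14.
Insert 17: 17 > 3 → go right; 17 < 32 → go left; 17 > 11 → go right; 17 > 14 → go right; 17 > 15 → go right. Place as right child of 15.
Insert 1: 1 < 3 → go left. Place as left child of 3.
Insert 24: 24 > 3 → go right; 24 < 32 → go left; 24 > 11 → go right; 24 > 14 → go right; 24 > 15 → go right; 24 > 17 → go right. Place as right child of 17.
Insert 28: 28 > 3 → go right; 28 < 32 → go left; 28 > 11 → go right; 28 > 14 → go right; 28 > 15 → go right; 28 > 17 → go right; 28 > 24 → go right. Place as right child of 24.
Insert 22: 22 > 3 → go right; 22 < 32 → go left; 22 > 11 → go right; 22 > 14 → go right; 22 > 15 → go right; 22 > 17 → go right; 22 < 24 → go left. Place as left child of 24.
Insert 38: 38 > 3 → go right; 38 > 32 → go right. Place as right child of 32.

Subtree rooted at 17 contains: 17, 24, 22, 28 — 4 nodes.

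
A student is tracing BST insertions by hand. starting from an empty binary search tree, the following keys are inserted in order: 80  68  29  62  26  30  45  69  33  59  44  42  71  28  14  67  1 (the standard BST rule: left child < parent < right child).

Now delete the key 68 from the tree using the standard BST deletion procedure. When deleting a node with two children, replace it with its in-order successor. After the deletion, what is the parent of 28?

Resulting structure (node: left, right):
  80: L=68, R=–
  68: L=29, R=69
  29: L=26, R=62
  62: L=30, R=67
  26: L=14, R=28
  30: L=–, R=45
  45: L=33, R=59
  69: L=–, R=71
  33: L=–, R=44
  59: L=–, R=–
  44: L=42, R=–
  42: L=–, R=–
  71: L=–, R=–
  28: L=–, R=–
  14: L=1, R=–
  67: L=–, R=–
  1: L=–, R=–

Delete 68 (two children — replace with in-order successor).
After deletion, 28's parent is 26.

26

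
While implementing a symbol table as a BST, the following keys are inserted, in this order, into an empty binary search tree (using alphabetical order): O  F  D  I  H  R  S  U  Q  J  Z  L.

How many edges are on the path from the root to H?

O: root
F: left child of O (depth 1)
D: left child of F (depth 2)
I: right child of F (depth 2)
H: left child of I (depth 3)
R: right child of O (depth 1)
S: right child of R (depth 2)
U: right child of S (depth 3)
Q: left child of R (depth 2)
J: right child of I (depth 3)
Z: right child of U (depth 4)
L: right child of J (depth 4)

Path to H: O → F → I → H, which is 3 edges.

3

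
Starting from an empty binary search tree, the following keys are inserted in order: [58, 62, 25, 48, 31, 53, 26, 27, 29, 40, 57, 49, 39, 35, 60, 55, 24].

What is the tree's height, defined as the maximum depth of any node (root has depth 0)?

6

Resulting structure (node: left, right):
  58: L=25, R=62
  62: L=60, R=–
  25: L=24, R=48
  48: L=31, R=53
  31: L=26, R=40
  53: L=49, R=57
  26: L=–, R=27
  27: L=–, R=29
  29: L=–, R=–
  40: L=39, R=–
  57: L=55, R=–
  49: L=–, R=–
  39: L=35, R=–
  35: L=–, R=–
  60: L=–, R=–
  55: L=–, R=–
  24: L=–, R=–

The deepest node is 29 at depth 6.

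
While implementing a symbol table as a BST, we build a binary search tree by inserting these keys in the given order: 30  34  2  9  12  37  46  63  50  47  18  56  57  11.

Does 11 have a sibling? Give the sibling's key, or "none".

18

30: root
34: right child of 30 (depth 1)
2: left child of 30 (depth 1)
9: right child of 2 (depth 2)
12: right child of 9 (depth 3)
37: right child of 34 (depth 2)
46: right child of 37 (depth 3)
63: right child of 46 (depth 4)
50: left child of 63 (depth 5)
47: left child of 50 (depth 6)
18: right child of 12 (depth 4)
56: right child of 50 (depth 6)
57: right child of 56 (depth 7)
11: left child of 12 (depth 4)

11's parent is 12; the other child of 12 is 18.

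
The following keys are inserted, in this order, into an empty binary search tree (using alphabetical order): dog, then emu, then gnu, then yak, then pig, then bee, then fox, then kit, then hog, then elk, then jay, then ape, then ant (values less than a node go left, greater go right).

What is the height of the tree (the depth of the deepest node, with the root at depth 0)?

7

dog: root
emu: right child of dog (depth 1)
gnu: right child of emu (depth 2)
yak: right child of gnu (depth 3)
pig: left child of yak (depth 4)
bee: left child of dog (depth 1)
fox: left child of gnu (depth 3)
kit: left child of pig (depth 5)
hog: left child of kit (depth 6)
elk: left child of emu (depth 2)
jay: right child of hog (depth 7)
ape: left child of bee (depth 2)
ant: left child of ape (depth 3)

The deepest node is jay at depth 7.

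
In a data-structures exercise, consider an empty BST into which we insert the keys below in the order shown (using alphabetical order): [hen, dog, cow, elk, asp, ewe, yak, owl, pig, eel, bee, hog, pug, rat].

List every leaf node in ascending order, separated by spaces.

bee eel ewe hog rat

Resulting structure (node: left, right):
  hen: L=dog, R=yak
  dog: L=cow, R=elk
  cow: L=asp, R=–
  elk: L=eel, R=ewe
  asp: L=–, R=bee
  ewe: L=–, R=–
  yak: L=owl, R=–
  owl: L=hog, R=pig
  pig: L=–, R=pug
  eel: L=–, R=–
  bee: L=–, R=–
  hog: L=–, R=–
  pug: L=–, R=rat
  rat: L=–, R=–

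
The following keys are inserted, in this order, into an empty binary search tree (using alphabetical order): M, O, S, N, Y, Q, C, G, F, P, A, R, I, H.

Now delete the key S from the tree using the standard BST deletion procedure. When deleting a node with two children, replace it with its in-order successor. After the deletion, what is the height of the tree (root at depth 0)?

4

Insert M: tree is empty, so M becomes the root.
Insert O: O > M → go right. Place as right child of M.
Insert S: S > M → go right; S > O → go right. Place as right child of O.
Insert N: N > M → go right; N < O → go left. Place as left child of O.
Insert Y: Y > M → go right; Y > O → go right; Y > S → go right. Place as right child of S.
Insert Q: Q > M → go right; Q > O → go right; Q < S → go left. Place as left child of S.
Insert C: C < M → go left. Place as left child of M.
Insert G: G < M → go left; G > C → go right. Place as right child of C.
Insert F: F < M → go left; F > C → go right; F < G → go left. Place as left child of G.
Insert P: P > M → go right; P > O → go right; P < S → go left; P < Q → go left. Place as left child of Q.
Insert A: A < M → go left; A < C → go left. Place as left child of C.
Insert R: R > M → go right; R > O → go right; R < S → go left; R > Q → go right. Place as right child of Q.
Insert I: I < M → go left; I > C → go right; I > G → go right. Place as right child of G.
Insert H: H < M → go left; H > C → go right; H > G → go right; H < I → go left. Place as left child of I.

Delete S (two children — replace with in-order successor).
After deletion, deepest node is P at depth 4.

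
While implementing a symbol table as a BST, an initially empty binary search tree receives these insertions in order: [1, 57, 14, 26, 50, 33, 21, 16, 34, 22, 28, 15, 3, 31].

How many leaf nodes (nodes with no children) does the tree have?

1: root
57: right child of 1 (depth 1)
14: left child of 57 (depth 2)
26: right child of 14 (depth 3)
50: right child of 26 (depth 4)
33: left child of 50 (depth 5)
21: left child of 26 (depth 4)
16: left child of 21 (depth 5)
34: right child of 33 (depth 6)
22: right child of 21 (depth 5)
28: left child of 33 (depth 6)
15: left child of 16 (depth 6)
3: left child of 14 (depth 3)
31: right child of 28 (depth 7)

Leaves: 3, 15, 22, 31, 34 — 5 in total.

5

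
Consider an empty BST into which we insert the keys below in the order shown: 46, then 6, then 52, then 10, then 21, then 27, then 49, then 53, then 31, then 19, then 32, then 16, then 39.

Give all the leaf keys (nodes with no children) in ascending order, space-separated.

16 39 49 53

Insert 46: tree is empty, so 46 becomes the root.
Insert 6: 6 < 46 → go left. Place as left child of 46.
Insert 52: 52 > 46 → go right. Place as right child of 46.
Insert 10: 10 < 46 → go left; 10 > 6 → go right. Place as right child of 6.
Insert 21: 21 < 46 → go left; 21 > 6 → go right; 21 > 10 → go right. Place as right child of 10.
Insert 27: 27 < 46 → go left; 27 > 6 → go right; 27 > 10 → go right; 27 > 21 → go right. Place as right child of 21.
Insert 49: 49 > 46 → go right; 49 < 52 → go left. Place as left child of 52.
Insert 53: 53 > 46 → go right; 53 > 52 → go right. Place as right child of 52.
Insert 31: 31 < 46 → go left; 31 > 6 → go right; 31 > 10 → go right; 31 > 21 → go right; 31 > 27 → go right. Place as right child of 27.
Insert 19: 19 < 46 → go left; 19 > 6 → go right; 19 > 10 → go right; 19 < 21 → go left. Place as left child of 21.
Insert 32: 32 < 46 → go left; 32 > 6 → go right; 32 > 10 → go right; 32 > 21 → go right; 32 > 27 → go right; 32 > 31 → go right. Place as right child of 31.
Insert 16: 16 < 46 → go left; 16 > 6 → go right; 16 > 10 → go right; 16 < 21 → go left; 16 < 19 → go left. Place as left child of 19.
Insert 39: 39 < 46 → go left; 39 > 6 → go right; 39 > 10 → go right; 39 > 21 → go right; 39 > 27 → go right; 39 > 31 → go right; 39 > 32 → go right. Place as right child of 32.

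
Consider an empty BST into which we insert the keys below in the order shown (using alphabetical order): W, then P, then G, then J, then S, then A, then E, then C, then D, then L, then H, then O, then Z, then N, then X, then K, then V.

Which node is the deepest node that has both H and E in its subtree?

Insert W: tree is empty, so W becomes the root.
Insert P: P < W → go left. Place as left child of W.
Insert G: G < W → go left; G < P → go left. Place as left child of P.
Insert J: J < W → go left; J < P → go left; J > G → go right. Place as right child of G.
Insert S: S < W → go left; S > P → go right. Place as right child of P.
Insert A: A < W → go left; A < P → go left; A < G → go left. Place as left child of G.
Insert E: E < W → go left; E < P → go left; E < G → go left; E > A → go right. Place as right child of A.
Insert C: C < W → go left; C < P → go left; C < G → go left; C > A → go right; C < E → go left. Place as left child of E.
Insert D: D < W → go left; D < P → go left; D < G → go left; D > A → go right; D < E → go left; D > C → go right. Place as right child of C.
Insert L: L < W → go left; L < P → go left; L > G → go right; L > J → go right. Place as right child of J.
Insert H: H < W → go left; H < P → go left; H > G → go right; H < J → go left. Place as left child of J.
Insert O: O < W → go left; O < P → go left; O > G → go right; O > J → go right; O > L → go right. Place as right child of L.
Insert Z: Z > W → go right. Place as right child of W.
Insert N: N < W → go left; N < P → go left; N > G → go right; N > J → go right; N > L → go right; N < O → go left. Place as left child of O.
Insert X: X > W → go right; X < Z → go left. Place as left child of Z.
Insert K: K < W → go left; K < P → go left; K > G → go right; K > J → go right; K < L → go left. Place as left child of L.
Insert V: V < W → go left; V > P → go right; V > S → go right. Place as right child of S.

Path to H: W → P → G → J → H
Path to E: W → P → G → A → E
The paths share a prefix ending at G, then split left and right.

G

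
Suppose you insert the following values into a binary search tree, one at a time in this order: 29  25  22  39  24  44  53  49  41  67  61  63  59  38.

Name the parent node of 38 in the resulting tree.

Insert 29: tree is empty, so 29 becomes the root.
Insert 25: 25 < 29 → go left. Place as left child of 29.
Insert 22: 22 < 29 → go left; 22 < 25 → go left. Place as left child of 25.
Insert 39: 39 > 29 → go right. Place as right child of 29.
Insert 24: 24 < 29 → go left; 24 < 25 → go left; 24 > 22 → go right. Place as right child of 22.
Insert 44: 44 > 29 → go right; 44 > 39 → go right. Place as right child of 39.
Insert 53: 53 > 29 → go right; 53 > 39 → go right; 53 > 44 → go right. Place as right child of 44.
Insert 49: 49 > 29 → go right; 49 > 39 → go right; 49 > 44 → go right; 49 < 53 → go left. Place as left child of 53.
Insert 41: 41 > 29 → go right; 41 > 39 → go right; 41 < 44 → go left. Place as left child of 44.
Insert 67: 67 > 29 → go right; 67 > 39 → go right; 67 > 44 → go right; 67 > 53 → go right. Place as right child of 53.
Insert 61: 61 > 29 → go right; 61 > 39 → go right; 61 > 44 → go right; 61 > 53 → go right; 61 < 67 → go left. Place as left child of 67.
Insert 63: 63 > 29 → go right; 63 > 39 → go right; 63 > 44 → go right; 63 > 53 → go right; 63 < 67 → go left; 63 > 61 → go right. Place as right child of 61.
Insert 59: 59 > 29 → go right; 59 > 39 → go right; 59 > 44 → go right; 59 > 53 → go right; 59 < 67 → go left; 59 < 61 → go left. Place as left child of 61.
Insert 38: 38 > 29 → go right; 38 < 39 → go left. Place as left child of 39.

39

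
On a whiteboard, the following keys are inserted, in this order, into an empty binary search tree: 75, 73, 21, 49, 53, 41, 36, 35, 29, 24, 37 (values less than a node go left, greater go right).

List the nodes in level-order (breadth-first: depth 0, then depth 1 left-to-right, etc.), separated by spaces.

75: root
73: left child of 75 (depth 1)
21: left child of 73 (depth 2)
49: right child of 21 (depth 3)
53: right child of 49 (depth 4)
41: left child of 49 (depth 4)
36: left child of 41 (depth 5)
35: left child of 36 (depth 6)
29: left child of 35 (depth 7)
24: left child of 29 (depth 8)
37: right child of 36 (depth 6)

75 73 21 49 41 53 36 35 37 29 24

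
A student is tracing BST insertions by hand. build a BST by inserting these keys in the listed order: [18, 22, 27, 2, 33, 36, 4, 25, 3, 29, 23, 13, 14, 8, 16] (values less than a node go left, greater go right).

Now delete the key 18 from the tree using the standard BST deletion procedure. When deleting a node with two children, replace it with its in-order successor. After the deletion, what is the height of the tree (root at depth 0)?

18: root
22: right child of 18 (depth 1)
27: right child of 22 (depth 2)
2: left child of 18 (depth 1)
33: right child of 27 (depth 3)
36: right child of 33 (depth 4)
4: right child of 2 (depth 2)
25: left child of 27 (depth 3)
3: left child of 4 (depth 3)
29: left child of 33 (depth 4)
23: left child of 25 (depth 4)
13: right child of 4 (depth 3)
14: right child of 13 (depth 4)
8: left child of 13 (depth 4)
16: right child of 14 (depth 5)

Delete 18 (two children — replace with in-order successor).
After deletion, deepest node is 16 at depth 5.

5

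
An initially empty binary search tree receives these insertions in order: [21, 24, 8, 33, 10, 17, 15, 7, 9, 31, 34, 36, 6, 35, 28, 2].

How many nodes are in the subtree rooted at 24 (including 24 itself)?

21: root
24: right child of 21 (depth 1)
8: left child of 21 (depth 1)
33: right child of 24 (depth 2)
10: right child of 8 (depth 2)
17: right child of 10 (depth 3)
15: left child of 17 (depth 4)
7: left child of 8 (depth 2)
9: left child of 10 (depth 3)
31: left child of 33 (depth 3)
34: right child of 33 (depth 3)
36: right child of 34 (depth 4)
6: left child of 7 (depth 3)
35: left child of 36 (depth 5)
28: left child of 31 (depth 4)
2: left child of 6 (depth 4)

Subtree rooted at 24 contains: 24, 33, 31, 28, 34, 36, 35 — 7 nodes.

7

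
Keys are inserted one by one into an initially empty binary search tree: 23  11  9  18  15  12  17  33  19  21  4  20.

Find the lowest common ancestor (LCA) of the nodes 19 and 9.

Insert 23: tree is empty, so 23 becomes the root.
Insert 11: 11 < 23 → go left. Place as left child of 23.
Insert 9: 9 < 23 → go left; 9 < 11 → go left. Place as left child of 11.
Insert 18: 18 < 23 → go left; 18 > 11 → go right. Place as right child of 11.
Insert 15: 15 < 23 → go left; 15 > 11 → go right; 15 < 18 → go left. Place as left child of 18.
Insert 12: 12 < 23 → go left; 12 > 11 → go right; 12 < 18 → go left; 12 < 15 → go left. Place as left child of 15.
Insert 17: 17 < 23 → go left; 17 > 11 → go right; 17 < 18 → go left; 17 > 15 → go right. Place as right child of 15.
Insert 33: 33 > 23 → go right. Place as right child of 23.
Insert 19: 19 < 23 → go left; 19 > 11 → go right; 19 > 18 → go right. Place as right child of 18.
Insert 21: 21 < 23 → go left; 21 > 11 → go right; 21 > 18 → go right; 21 > 19 → go right. Place as right child of 19.
Insert 4: 4 < 23 → go left; 4 < 11 → go left; 4 < 9 → go left. Place as left child of 9.
Insert 20: 20 < 23 → go left; 20 > 11 → go right; 20 > 18 → go right; 20 > 19 → go right; 20 < 21 → go left. Place as left child of 21.

Path to 19: 23 → 11 → 18 → 19
Path to 9: 23 → 11 → 9
The paths share a prefix ending at 11, then split left and right.

11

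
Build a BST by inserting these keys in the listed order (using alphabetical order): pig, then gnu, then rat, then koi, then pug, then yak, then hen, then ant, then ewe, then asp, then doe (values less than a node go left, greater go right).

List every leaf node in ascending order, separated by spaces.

doe hen pug yak

Insert pig: tree is empty, so pig becomes the root.
Insert gnu: gnu < pig → go left. Place as left child of pig.
Insert rat: rat > pig → go right. Place as right child of pig.
Insert koi: koi < pig → go left; koi > gnu → go right. Place as right child of gnu.
Insert pug: pug > pig → go right; pug < rat → go left. Place as left child of rat.
Insert yak: yak > pig → go right; yak > rat → go right. Place as right child of rat.
Insert hen: hen < pig → go left; hen > gnu → go right; hen < koi → go left. Place as left child of koi.
Insert ant: ant < pig → go left; ant < gnu → go left. Place as left child of gnu.
Insert ewe: ewe < pig → go left; ewe < gnu → go left; ewe > ant → go right. Place as right child of ant.
Insert asp: asp < pig → go left; asp < gnu → go left; asp > ant → go right; asp < ewe → go left. Place as left child of ewe.
Insert doe: doe < pig → go left; doe < gnu → go left; doe > ant → go right; doe < ewe → go left; doe > asp → go right. Place as right child of asp.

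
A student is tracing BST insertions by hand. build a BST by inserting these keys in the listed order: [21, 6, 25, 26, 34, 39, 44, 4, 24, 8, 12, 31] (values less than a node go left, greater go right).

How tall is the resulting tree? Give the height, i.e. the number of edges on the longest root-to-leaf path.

5

Insert 21: tree is empty, so 21 becomes the root.
Insert 6: 6 < 21 → go left. Place as left child of 21.
Insert 25: 25 > 21 → go right. Place as right child of 21.
Insert 26: 26 > 21 → go right; 26 > 25 → go right. Place as right child of 25.
Insert 34: 34 > 21 → go right; 34 > 25 → go right; 34 > 26 → go right. Place as right child of 26.
Insert 39: 39 > 21 → go right; 39 > 25 → go right; 39 > 26 → go right; 39 > 34 → go right. Place as right child of 34.
Insert 44: 44 > 21 → go right; 44 > 25 → go right; 44 > 26 → go right; 44 > 34 → go right; 44 > 39 → go right. Place as right child of 39.
Insert 4: 4 < 21 → go left; 4 < 6 → go left. Place as left child of 6.
Insert 24: 24 > 21 → go right; 24 < 25 → go left. Place as left child of 25.
Insert 8: 8 < 21 → go left; 8 > 6 → go right. Place as right child of 6.
Insert 12: 12 < 21 → go left; 12 > 6 → go right; 12 > 8 → go right. Place as right child of 8.
Insert 31: 31 > 21 → go right; 31 > 25 → go right; 31 > 26 → go right; 31 < 34 → go left. Place as left child of 34.

The deepest node is 44 at depth 5.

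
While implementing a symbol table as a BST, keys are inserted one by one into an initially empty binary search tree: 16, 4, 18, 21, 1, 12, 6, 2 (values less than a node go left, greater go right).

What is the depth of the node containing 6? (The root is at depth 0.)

Insert 16: tree is empty, so 16 becomes the root.
Insert 4: 4 < 16 → go left. Place as left child of 16.
Insert 18: 18 > 16 → go right. Place as right child of 16.
Insert 21: 21 > 16 → go right; 21 > 18 → go right. Place as right child of 18.
Insert 1: 1 < 16 → go left; 1 < 4 → go left. Place as left child of 4.
Insert 12: 12 < 16 → go left; 12 > 4 → go right. Place as right child of 4.
Insert 6: 6 < 16 → go left; 6 > 4 → go right; 6 < 12 → go left. Place as left child of 12.
Insert 2: 2 < 16 → go left; 2 < 4 → go left; 2 > 1 → go right. Place as right child of 1.

Path to 6: 16 → 4 → 12 → 6, which is 3 edges.

3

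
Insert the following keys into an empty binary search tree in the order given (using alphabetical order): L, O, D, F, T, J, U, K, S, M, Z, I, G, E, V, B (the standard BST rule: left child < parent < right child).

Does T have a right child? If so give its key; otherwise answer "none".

U

Resulting structure (node: left, right):
  L: L=D, R=O
  O: L=M, R=T
  D: L=B, R=F
  F: L=E, R=J
  T: L=S, R=U
  J: L=I, R=K
  U: L=–, R=Z
  K: L=–, R=–
  S: L=–, R=–
  M: L=–, R=–
  Z: L=V, R=–
  I: L=G, R=–
  G: L=–, R=–
  E: L=–, R=–
  V: L=–, R=–
  B: L=–, R=–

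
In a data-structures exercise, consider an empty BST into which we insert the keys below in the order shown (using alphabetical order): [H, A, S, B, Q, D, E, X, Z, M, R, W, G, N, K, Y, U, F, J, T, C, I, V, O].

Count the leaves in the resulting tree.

Insert H: tree is empty, so H becomes the root.
Insert A: A < H → go left. Place as left child of H.
Insert S: S > H → go right. Place as right child of H.
Insert B: B < H → go left; B > A → go right. Place as right child of A.
Insert Q: Q > H → go right; Q < S → go left. Place as left child of S.
Insert D: D < H → go left; D > A → go right; D > B → go right. Place as right child of B.
Insert E: E < H → go left; E > A → go right; E > B → go right; E > D → go right. Place as right child of D.
Insert X: X > H → go right; X > S → go right. Place as right child of S.
Insert Z: Z > H → go right; Z > S → go right; Z > X → go right. Place as right child of X.
Insert M: M > H → go right; M < S → go left; M < Q → go left. Place as left child of Q.
Insert R: R > H → go right; R < S → go left; R > Q → go right. Place as right child of Q.
Insert W: W > H → go right; W > S → go right; W < X → go left. Place as left child of X.
Insert G: G < H → go left; G > A → go right; G > B → go right; G > D → go right; G > E → go right. Place as right child of E.
Insert N: N > H → go right; N < S → go left; N < Q → go left; N > M → go right. Place as right child of M.
Insert K: K > H → go right; K < S → go left; K < Q → go left; K < M → go left. Place as left child of M.
Insert Y: Y > H → go right; Y > S → go right; Y > X → go right; Y < Z → go left. Place as left child of Z.
Insert U: U > H → go right; U > S → go right; U < X → go left; U < W → go left. Place as left child of W.
Insert F: F < H → go left; F > A → go right; F > B → go right; F > D → go right; F > E → go right; F < G → go left. Place as left child of G.
Insert J: J > H → go right; J < S → go left; J < Q → go left; J < M → go left; J < K → go left. Place as left child of K.
Insert T: T > H → go right; T > S → go right; T < X → go left; T < W → go left; T < U → go left. Place as left child of U.
Insert C: C < H → go left; C > A → go right; C > B → go right; C < D → go left. Place as left child of D.
Insert I: I > H → go right; I < S → go left; I < Q → go left; I < M → go left; I < K → go left; I < J → go left. Place as left child of J.
Insert V: V > H → go right; V > S → go right; V < X → go left; V < W → go left; V > U → go right. Place as right child of U.
Insert O: O > H → go right; O < S → go left; O < Q → go left; O > M → go right; O > N → go right. Place as right child of N.

Leaves: C, F, I, O, R, T, V, Y — 8 in total.

8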